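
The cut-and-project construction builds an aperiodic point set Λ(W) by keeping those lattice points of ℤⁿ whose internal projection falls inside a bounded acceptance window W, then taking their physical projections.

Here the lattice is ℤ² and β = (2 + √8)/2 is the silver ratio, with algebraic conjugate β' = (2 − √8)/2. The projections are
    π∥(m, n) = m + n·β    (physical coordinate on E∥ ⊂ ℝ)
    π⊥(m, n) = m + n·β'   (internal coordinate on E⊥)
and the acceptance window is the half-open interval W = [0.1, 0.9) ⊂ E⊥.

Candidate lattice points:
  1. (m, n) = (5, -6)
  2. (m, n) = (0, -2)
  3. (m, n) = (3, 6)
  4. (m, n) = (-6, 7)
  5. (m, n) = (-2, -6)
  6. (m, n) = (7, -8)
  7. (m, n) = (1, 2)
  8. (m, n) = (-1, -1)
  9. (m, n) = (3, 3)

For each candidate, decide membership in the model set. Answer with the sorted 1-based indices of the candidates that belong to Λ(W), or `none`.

β' = (2−√8)/2 ≈ -0.4142.
[1] lift (5,-6): star map gives 7.4853; window check 0.1 ≤ 7.4853 < 0.9 is false → out
[2] lift (0,-2): star map gives 0.8284; window check 0.1 ≤ 0.8284 < 0.9 is true → IN Λ
[3] lift (3,6): star map gives 0.5147; window check 0.1 ≤ 0.5147 < 0.9 is true → IN Λ
[4] lift (-6,7): star map gives -8.8995; window check 0.1 ≤ -8.8995 < 0.9 is false → out
[5] lift (-2,-6): star map gives 0.4853; window check 0.1 ≤ 0.4853 < 0.9 is true → IN Λ
[6] lift (7,-8): star map gives 10.3137; window check 0.1 ≤ 10.3137 < 0.9 is false → out
[7] lift (1,2): star map gives 0.1716; window check 0.1 ≤ 0.1716 < 0.9 is true → IN Λ
[8] lift (-1,-1): star map gives -0.5858; window check 0.1 ≤ -0.5858 < 0.9 is false → out
[9] lift (3,3): star map gives 1.7574; window check 0.1 ≤ 1.7574 < 0.9 is false → out

2, 3, 5, 7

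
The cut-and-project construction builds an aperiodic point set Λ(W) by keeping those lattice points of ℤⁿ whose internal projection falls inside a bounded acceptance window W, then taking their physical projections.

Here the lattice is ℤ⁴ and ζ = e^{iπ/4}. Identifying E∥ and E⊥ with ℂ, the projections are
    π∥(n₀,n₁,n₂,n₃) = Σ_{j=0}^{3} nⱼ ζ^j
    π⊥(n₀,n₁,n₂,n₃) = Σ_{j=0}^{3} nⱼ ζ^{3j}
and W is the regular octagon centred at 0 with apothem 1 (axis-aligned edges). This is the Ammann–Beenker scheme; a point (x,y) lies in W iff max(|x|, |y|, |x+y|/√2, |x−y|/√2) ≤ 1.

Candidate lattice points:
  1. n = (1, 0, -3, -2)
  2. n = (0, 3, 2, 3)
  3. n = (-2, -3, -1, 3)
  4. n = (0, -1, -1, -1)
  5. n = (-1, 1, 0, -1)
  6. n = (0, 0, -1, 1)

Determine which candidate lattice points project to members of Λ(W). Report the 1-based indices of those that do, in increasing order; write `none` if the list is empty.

Internal map: ζ^{3j} for j=0..3 gives (1,0), (−√2/2,√2/2), (0,−1), (√2/2,√2/2).
candidate 1: n = (1, 0, -3, -2) → π⊥ ≈ (-0.41421, +1.58579); max(|x|,|y|,|x±y|/√2) = 1.58579 > 1 ⇒ ∉ W
candidate 2: n = (0, 3, 2, 3) → π⊥ ≈ (+0.00000, +2.24264); max(|x|,|y|,|x±y|/√2) = 2.24264 > 1 ⇒ ∉ W
candidate 3: n = (-2, -3, -1, 3) → π⊥ ≈ (+2.24264, +1.00000); max(|x|,|y|,|x±y|/√2) = 2.29289 > 1 ⇒ ∉ W
candidate 4: n = (0, -1, -1, -1) → π⊥ ≈ (+0.00000, -0.41421); max(|x|,|y|,|x±y|/√2) = 0.41421 ≤ 1 ⇒ ∈ W
candidate 5: n = (-1, 1, 0, -1) → π⊥ ≈ (-2.41421, +0.00000); max(|x|,|y|,|x±y|/√2) = 2.41421 > 1 ⇒ ∉ W
candidate 6: n = (0, 0, -1, 1) → π⊥ ≈ (+0.70711, +1.70711); max(|x|,|y|,|x±y|/√2) = 1.70711 > 1 ⇒ ∉ W

4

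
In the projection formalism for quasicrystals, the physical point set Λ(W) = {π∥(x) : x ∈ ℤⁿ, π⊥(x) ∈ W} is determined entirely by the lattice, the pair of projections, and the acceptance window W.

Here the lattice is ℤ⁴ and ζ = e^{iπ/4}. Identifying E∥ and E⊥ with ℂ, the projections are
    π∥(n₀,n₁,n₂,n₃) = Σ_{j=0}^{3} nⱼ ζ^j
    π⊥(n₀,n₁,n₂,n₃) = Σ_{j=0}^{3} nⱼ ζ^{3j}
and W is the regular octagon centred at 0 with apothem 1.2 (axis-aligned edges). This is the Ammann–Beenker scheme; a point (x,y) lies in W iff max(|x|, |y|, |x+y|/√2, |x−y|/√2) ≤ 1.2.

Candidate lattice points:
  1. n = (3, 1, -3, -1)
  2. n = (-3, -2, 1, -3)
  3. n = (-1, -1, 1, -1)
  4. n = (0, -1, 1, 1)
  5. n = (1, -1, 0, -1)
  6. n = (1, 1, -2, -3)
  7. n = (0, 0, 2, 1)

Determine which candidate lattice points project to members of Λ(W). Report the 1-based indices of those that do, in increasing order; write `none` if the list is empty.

Internal map: ζ^{3j} for j=0..3 gives (1,0), (−√2/2,√2/2), (0,−1), (√2/2,√2/2).
#1 (3, 1, -3, -1): internal (1.58579, 3.00000); octagon support 3.24264 vs apothem 1.2 → ∉ W
#2 (-3, -2, 1, -3): internal (-3.70711, -4.53553); octagon support 5.82843 vs apothem 1.2 → ∉ W
#3 (-1, -1, 1, -1): internal (-1.00000, -2.41421); octagon support 2.41421 vs apothem 1.2 → ∉ W
#4 (0, -1, 1, 1): internal (1.41421, -1.00000); octagon support 1.70711 vs apothem 1.2 → ∉ W
#5 (1, -1, 0, -1): internal (1.00000, -1.41421); octagon support 1.70711 vs apothem 1.2 → ∉ W
#6 (1, 1, -2, -3): internal (-1.82843, 0.58579); octagon support 1.82843 vs apothem 1.2 → ∉ W
#7 (0, 0, 2, 1): internal (0.70711, -1.29289); octagon support 1.41421 vs apothem 1.2 → ∉ W

none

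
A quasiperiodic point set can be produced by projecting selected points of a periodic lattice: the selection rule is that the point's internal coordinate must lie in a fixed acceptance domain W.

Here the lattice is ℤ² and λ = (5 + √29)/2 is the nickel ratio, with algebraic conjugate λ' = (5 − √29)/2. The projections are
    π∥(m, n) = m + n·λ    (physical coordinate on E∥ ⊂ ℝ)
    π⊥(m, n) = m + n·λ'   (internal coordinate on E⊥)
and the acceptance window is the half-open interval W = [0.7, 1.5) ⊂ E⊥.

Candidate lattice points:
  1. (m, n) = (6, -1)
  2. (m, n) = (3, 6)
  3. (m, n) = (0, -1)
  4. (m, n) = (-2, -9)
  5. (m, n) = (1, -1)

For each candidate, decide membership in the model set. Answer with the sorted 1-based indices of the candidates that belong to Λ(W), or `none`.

Compute λ' = (5−√29)/2 = -0.19258, so π⊥(m,n) = m -0.19258·n.
candidate 1: (m,n)=(6,-1) → π∥ = 6-1·λ ≈ 0.80742, π⊥ = 6-1·λ' ≈ 6.19258 ∉ [0.7, 1.5) ⇒ out
candidate 2: (m,n)=(3,6) → π∥ = 3+6·λ ≈ 34.15549, π⊥ = 3+6·λ' ≈ 1.84451 ∉ [0.7, 1.5) ⇒ out
candidate 3: (m,n)=(0,-1) → π∥ = 0-1·λ ≈ -5.19258, π⊥ = 0-1·λ' ≈ 0.19258 ∉ [0.7, 1.5) ⇒ out
candidate 4: (m,n)=(-2,-9) → π∥ = -2-9·λ ≈ -48.73324, π⊥ = -2-9·λ' ≈ -0.26676 ∉ [0.7, 1.5) ⇒ out
candidate 5: (m,n)=(1,-1) → π∥ = 1-1·λ ≈ -4.19258, π⊥ = 1-1·λ' ≈ 1.19258 ∈ [0.7, 1.5) ⇒ IN Λ

5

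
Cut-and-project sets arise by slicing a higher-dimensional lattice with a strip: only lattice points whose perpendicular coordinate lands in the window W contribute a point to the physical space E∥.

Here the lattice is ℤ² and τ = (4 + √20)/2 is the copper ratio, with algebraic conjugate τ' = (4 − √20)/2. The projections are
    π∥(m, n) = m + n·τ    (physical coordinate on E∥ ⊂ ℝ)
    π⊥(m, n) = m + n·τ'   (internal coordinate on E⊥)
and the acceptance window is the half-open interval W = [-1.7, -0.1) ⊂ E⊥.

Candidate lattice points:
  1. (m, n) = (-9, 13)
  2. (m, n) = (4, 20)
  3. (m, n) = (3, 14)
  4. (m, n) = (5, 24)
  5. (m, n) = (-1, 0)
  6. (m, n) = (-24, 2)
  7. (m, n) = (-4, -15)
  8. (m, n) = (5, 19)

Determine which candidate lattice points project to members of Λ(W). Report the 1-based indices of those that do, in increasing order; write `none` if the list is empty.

2, 3, 4, 5, 7

Numerically τ ≈ 4.23607 and τ' = −1/τ ≈ -0.23607.
candidate 1: (m,n)=(-9,13) → π∥ = -9+13·τ ≈ 46.06888, π⊥ = -9+13·τ' ≈ -12.06888 ∉ [-1.7, -0.1) ⇒ out
candidate 2: (m,n)=(4,20) → π∥ = 4+20·τ ≈ 88.72136, π⊥ = 4+20·τ' ≈ -0.72136 ∈ [-1.7, -0.1) ⇒ IN Λ
candidate 3: (m,n)=(3,14) → π∥ = 3+14·τ ≈ 62.30495, π⊥ = 3+14·τ' ≈ -0.30495 ∈ [-1.7, -0.1) ⇒ IN Λ
candidate 4: (m,n)=(5,24) → π∥ = 5+24·τ ≈ 106.66563, π⊥ = 5+24·τ' ≈ -0.66563 ∈ [-1.7, -0.1) ⇒ IN Λ
candidate 5: (m,n)=(-1,0) → π∥ = -1+0·τ ≈ -1.00000, π⊥ = -1+0·τ' ≈ -1.00000 ∈ [-1.7, -0.1) ⇒ IN Λ
candidate 6: (m,n)=(-24,2) → π∥ = -24+2·τ ≈ -15.52786, π⊥ = -24+2·τ' ≈ -24.47214 ∉ [-1.7, -0.1) ⇒ out
candidate 7: (m,n)=(-4,-15) → π∥ = -4-15·τ ≈ -67.54102, π⊥ = -4-15·τ' ≈ -0.45898 ∈ [-1.7, -0.1) ⇒ IN Λ
candidate 8: (m,n)=(5,19) → π∥ = 5+19·τ ≈ 85.48529, π⊥ = 5+19·τ' ≈ 0.51471 ∉ [-1.7, -0.1) ⇒ out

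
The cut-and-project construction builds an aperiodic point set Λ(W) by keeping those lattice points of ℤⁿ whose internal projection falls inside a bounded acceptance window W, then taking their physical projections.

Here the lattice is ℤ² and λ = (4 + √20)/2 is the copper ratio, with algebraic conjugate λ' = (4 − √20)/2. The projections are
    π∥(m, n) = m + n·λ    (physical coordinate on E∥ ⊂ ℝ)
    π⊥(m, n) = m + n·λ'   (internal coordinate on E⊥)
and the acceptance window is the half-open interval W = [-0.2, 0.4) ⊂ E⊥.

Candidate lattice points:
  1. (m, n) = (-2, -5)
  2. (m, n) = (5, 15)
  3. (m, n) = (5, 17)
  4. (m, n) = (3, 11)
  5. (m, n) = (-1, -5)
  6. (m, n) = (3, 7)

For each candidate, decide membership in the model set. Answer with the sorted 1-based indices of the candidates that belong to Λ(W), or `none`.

Compute λ' = (4−√20)/2 = -0.236068, so π⊥(m,n) = m -0.236068·n.
[1] lift (-2,-5): star map gives -0.819660; window check -0.2 ≤ -0.819660 < 0.4 is false → out
[2] lift (5,15): star map gives 1.458980; window check -0.2 ≤ 1.458980 < 0.4 is false → out
[3] lift (5,17): star map gives 0.986844; window check -0.2 ≤ 0.986844 < 0.4 is false → out
[4] lift (3,11): star map gives 0.403252; window check -0.2 ≤ 0.403252 < 0.4 is false → out
[5] lift (-1,-5): star map gives 0.180340; window check -0.2 ≤ 0.180340 < 0.4 is true → IN Λ
[6] lift (3,7): star map gives 1.347524; window check -0.2 ≤ 1.347524 < 0.4 is false → out

5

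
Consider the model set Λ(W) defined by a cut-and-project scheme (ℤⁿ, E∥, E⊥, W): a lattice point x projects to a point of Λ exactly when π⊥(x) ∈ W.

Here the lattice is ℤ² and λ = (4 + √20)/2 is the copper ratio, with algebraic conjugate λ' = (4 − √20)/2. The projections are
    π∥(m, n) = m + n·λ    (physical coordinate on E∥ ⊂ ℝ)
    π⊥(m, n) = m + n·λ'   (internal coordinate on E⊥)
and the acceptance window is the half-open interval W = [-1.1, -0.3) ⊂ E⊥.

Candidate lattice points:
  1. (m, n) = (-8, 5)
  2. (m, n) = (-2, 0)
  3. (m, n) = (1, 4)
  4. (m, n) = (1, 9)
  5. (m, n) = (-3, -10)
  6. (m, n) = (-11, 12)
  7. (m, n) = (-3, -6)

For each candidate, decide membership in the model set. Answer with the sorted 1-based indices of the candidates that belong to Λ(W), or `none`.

5

Compute λ' = (4−√20)/2 = -0.2361, so π⊥(m,n) = m -0.2361·n.
[1] lift (-8,5): star map gives -9.1803; window check -1.1 ≤ -9.1803 < -0.3 is false → out
[2] lift (-2,0): star map gives -2.0000; window check -1.1 ≤ -2.0000 < -0.3 is false → out
[3] lift (1,4): star map gives 0.0557; window check -1.1 ≤ 0.0557 < -0.3 is false → out
[4] lift (1,9): star map gives -1.1246; window check -1.1 ≤ -1.1246 < -0.3 is false → out
[5] lift (-3,-10): star map gives -0.6393; window check -1.1 ≤ -0.6393 < -0.3 is true → IN Λ
[6] lift (-11,12): star map gives -13.8328; window check -1.1 ≤ -13.8328 < -0.3 is false → out
[7] lift (-3,-6): star map gives -1.5836; window check -1.1 ≤ -1.5836 < -0.3 is false → out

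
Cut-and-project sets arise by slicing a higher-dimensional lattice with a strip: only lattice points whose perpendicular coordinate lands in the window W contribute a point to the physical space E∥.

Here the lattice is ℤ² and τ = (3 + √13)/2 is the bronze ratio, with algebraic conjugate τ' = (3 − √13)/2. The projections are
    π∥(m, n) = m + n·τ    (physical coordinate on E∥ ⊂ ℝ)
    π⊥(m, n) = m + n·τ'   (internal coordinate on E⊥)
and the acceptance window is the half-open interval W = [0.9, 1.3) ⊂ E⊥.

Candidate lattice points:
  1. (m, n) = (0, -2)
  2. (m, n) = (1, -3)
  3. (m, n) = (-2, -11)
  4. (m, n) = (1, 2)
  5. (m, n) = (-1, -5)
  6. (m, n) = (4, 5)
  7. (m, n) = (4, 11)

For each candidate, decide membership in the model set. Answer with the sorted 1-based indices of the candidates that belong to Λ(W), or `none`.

Numerically τ ≈ 3.302776 and τ' = −1/τ ≈ -0.302776.
candidate 1: (m,n)=(0,-2) → π∥ = 0-2·τ ≈ -6.605551, π⊥ = 0-2·τ' ≈ 0.605551 ∉ [0.9, 1.3) ⇒ out
candidate 2: (m,n)=(1,-3) → π∥ = 1-3·τ ≈ -8.908327, π⊥ = 1-3·τ' ≈ 1.908327 ∉ [0.9, 1.3) ⇒ out
candidate 3: (m,n)=(-2,-11) → π∥ = -2-11·τ ≈ -38.330532, π⊥ = -2-11·τ' ≈ 1.330532 ∉ [0.9, 1.3) ⇒ out
candidate 4: (m,n)=(1,2) → π∥ = 1+2·τ ≈ 7.605551, π⊥ = 1+2·τ' ≈ 0.394449 ∉ [0.9, 1.3) ⇒ out
candidate 5: (m,n)=(-1,-5) → π∥ = -1-5·τ ≈ -17.513878, π⊥ = -1-5·τ' ≈ 0.513878 ∉ [0.9, 1.3) ⇒ out
candidate 6: (m,n)=(4,5) → π∥ = 4+5·τ ≈ 20.513878, π⊥ = 4+5·τ' ≈ 2.486122 ∉ [0.9, 1.3) ⇒ out
candidate 7: (m,n)=(4,11) → π∥ = 4+11·τ ≈ 40.330532, π⊥ = 4+11·τ' ≈ 0.669468 ∉ [0.9, 1.3) ⇒ out

none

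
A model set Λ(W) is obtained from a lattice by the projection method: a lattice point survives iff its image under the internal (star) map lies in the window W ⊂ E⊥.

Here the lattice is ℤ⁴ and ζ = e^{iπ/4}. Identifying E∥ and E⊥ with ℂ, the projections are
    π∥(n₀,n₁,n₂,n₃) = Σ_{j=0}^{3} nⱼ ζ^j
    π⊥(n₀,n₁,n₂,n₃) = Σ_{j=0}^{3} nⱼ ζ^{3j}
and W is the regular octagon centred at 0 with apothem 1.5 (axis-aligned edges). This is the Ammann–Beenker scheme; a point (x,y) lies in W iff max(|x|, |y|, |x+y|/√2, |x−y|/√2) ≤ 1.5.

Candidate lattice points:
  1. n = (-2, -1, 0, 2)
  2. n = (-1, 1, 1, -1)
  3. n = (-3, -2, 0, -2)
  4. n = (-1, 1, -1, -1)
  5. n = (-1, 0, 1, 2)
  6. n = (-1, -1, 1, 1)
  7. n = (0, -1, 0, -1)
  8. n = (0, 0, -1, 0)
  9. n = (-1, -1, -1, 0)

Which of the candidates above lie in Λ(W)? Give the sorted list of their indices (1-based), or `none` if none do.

With ζ = e^{iπ/4} the internal vectors are ζ^0,ζ^3,ζ^6,ζ^9.
candidate 1: n = (-2, -1, 0, 2) → π⊥ ≈ (+0.1213, +0.7071); max(|x|,|y|,|x±y|/√2) = 0.7071 ≤ 1.5 ⇒ ∈ W
candidate 2: n = (-1, 1, 1, -1) → π⊥ ≈ (-2.4142, -1.0000); max(|x|,|y|,|x±y|/√2) = 2.4142 > 1.5 ⇒ ∉ W
candidate 3: n = (-3, -2, 0, -2) → π⊥ ≈ (-3.0000, -2.8284); max(|x|,|y|,|x±y|/√2) = 4.1213 > 1.5 ⇒ ∉ W
candidate 4: n = (-1, 1, -1, -1) → π⊥ ≈ (-2.4142, +1.0000); max(|x|,|y|,|x±y|/√2) = 2.4142 > 1.5 ⇒ ∉ W
candidate 5: n = (-1, 0, 1, 2) → π⊥ ≈ (+0.4142, +0.4142); max(|x|,|y|,|x±y|/√2) = 0.5858 ≤ 1.5 ⇒ ∈ W
candidate 6: n = (-1, -1, 1, 1) → π⊥ ≈ (+0.4142, -1.0000); max(|x|,|y|,|x±y|/√2) = 1.0000 ≤ 1.5 ⇒ ∈ W
candidate 7: n = (0, -1, 0, -1) → π⊥ ≈ (+0.0000, -1.4142); max(|x|,|y|,|x±y|/√2) = 1.4142 ≤ 1.5 ⇒ ∈ W
candidate 8: n = (0, 0, -1, 0) → π⊥ ≈ (+0.0000, +1.0000); max(|x|,|y|,|x±y|/√2) = 1.0000 ≤ 1.5 ⇒ ∈ W
candidate 9: n = (-1, -1, -1, 0) → π⊥ ≈ (-0.2929, +0.2929); max(|x|,|y|,|x±y|/√2) = 0.4142 ≤ 1.5 ⇒ ∈ W

1, 5, 6, 7, 8, 9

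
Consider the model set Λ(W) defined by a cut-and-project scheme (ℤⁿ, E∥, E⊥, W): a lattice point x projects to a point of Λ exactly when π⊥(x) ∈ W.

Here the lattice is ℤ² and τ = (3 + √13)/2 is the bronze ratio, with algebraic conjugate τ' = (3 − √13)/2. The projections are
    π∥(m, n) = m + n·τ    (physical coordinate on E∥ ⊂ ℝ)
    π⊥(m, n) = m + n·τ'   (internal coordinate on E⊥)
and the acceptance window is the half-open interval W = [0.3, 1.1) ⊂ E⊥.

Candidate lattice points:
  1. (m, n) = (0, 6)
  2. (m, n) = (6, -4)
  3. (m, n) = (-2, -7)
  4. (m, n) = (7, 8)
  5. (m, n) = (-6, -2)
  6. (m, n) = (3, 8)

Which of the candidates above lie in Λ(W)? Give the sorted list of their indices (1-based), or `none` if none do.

Compute τ' = (3−√13)/2 = -0.3028, so π⊥(m,n) = m -0.3028·n.
candidate 1: (m,n)=(0,6) → π∥ = 0+6·τ ≈ 19.8167, π⊥ = 0+6·τ' ≈ -1.8167 ∉ [0.3, 1.1) ⇒ out
candidate 2: (m,n)=(6,-4) → π∥ = 6-4·τ ≈ -7.2111, π⊥ = 6-4·τ' ≈ 7.2111 ∉ [0.3, 1.1) ⇒ out
candidate 3: (m,n)=(-2,-7) → π∥ = -2-7·τ ≈ -25.1194, π⊥ = -2-7·τ' ≈ 0.1194 ∉ [0.3, 1.1) ⇒ out
candidate 4: (m,n)=(7,8) → π∥ = 7+8·τ ≈ 33.4222, π⊥ = 7+8·τ' ≈ 4.5778 ∉ [0.3, 1.1) ⇒ out
candidate 5: (m,n)=(-6,-2) → π∥ = -6-2·τ ≈ -12.6056, π⊥ = -6-2·τ' ≈ -5.3944 ∉ [0.3, 1.1) ⇒ out
candidate 6: (m,n)=(3,8) → π∥ = 3+8·τ ≈ 29.4222, π⊥ = 3+8·τ' ≈ 0.5778 ∈ [0.3, 1.1) ⇒ IN Λ

6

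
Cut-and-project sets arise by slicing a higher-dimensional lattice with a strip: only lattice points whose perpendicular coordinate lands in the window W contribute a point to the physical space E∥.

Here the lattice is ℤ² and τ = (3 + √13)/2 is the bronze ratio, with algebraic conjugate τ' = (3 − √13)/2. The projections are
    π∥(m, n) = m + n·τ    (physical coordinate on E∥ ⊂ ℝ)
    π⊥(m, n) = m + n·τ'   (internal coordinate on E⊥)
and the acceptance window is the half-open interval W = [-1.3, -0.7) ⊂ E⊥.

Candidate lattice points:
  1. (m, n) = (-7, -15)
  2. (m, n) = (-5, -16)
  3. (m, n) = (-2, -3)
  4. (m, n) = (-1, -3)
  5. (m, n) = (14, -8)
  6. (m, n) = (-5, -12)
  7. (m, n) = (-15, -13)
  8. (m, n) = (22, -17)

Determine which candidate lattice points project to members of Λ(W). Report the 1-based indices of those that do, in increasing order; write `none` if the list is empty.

Compute τ' = (3−√13)/2 = -0.302776, so π⊥(m,n) = m -0.302776·n.
[1] lift (-7,-15): star map gives -2.458365; window check -1.3 ≤ -2.458365 < -0.7 is false → out
[2] lift (-5,-16): star map gives -0.155590; window check -1.3 ≤ -0.155590 < -0.7 is false → out
[3] lift (-2,-3): star map gives -1.091673; window check -1.3 ≤ -1.091673 < -0.7 is true → IN Λ
[4] lift (-1,-3): star map gives -0.091673; window check -1.3 ≤ -0.091673 < -0.7 is false → out
[5] lift (14,-8): star map gives 16.422205; window check -1.3 ≤ 16.422205 < -0.7 is false → out
[6] lift (-5,-12): star map gives -1.366692; window check -1.3 ≤ -1.366692 < -0.7 is false → out
[7] lift (-15,-13): star map gives -11.063917; window check -1.3 ≤ -11.063917 < -0.7 is false → out
[8] lift (22,-17): star map gives 27.147186; window check -1.3 ≤ 27.147186 < -0.7 is false → out

3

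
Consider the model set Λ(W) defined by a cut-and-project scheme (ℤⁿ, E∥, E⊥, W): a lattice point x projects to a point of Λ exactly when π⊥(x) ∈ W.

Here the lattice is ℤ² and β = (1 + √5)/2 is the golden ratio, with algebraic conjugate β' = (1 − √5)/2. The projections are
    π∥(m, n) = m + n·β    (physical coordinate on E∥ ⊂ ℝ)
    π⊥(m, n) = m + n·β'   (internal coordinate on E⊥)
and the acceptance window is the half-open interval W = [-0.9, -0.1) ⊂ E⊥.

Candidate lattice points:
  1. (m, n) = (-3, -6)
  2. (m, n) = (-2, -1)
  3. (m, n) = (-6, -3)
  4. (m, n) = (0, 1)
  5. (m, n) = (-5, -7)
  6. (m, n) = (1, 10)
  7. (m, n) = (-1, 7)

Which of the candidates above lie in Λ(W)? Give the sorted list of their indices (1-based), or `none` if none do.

β' = (1−√5)/2 ≈ -0.618034.
[1] lift (-3,-6): star map gives 0.708204; window check -0.9 ≤ 0.708204 < -0.1 is false → out
[2] lift (-2,-1): star map gives -1.381966; window check -0.9 ≤ -1.381966 < -0.1 is false → out
[3] lift (-6,-3): star map gives -4.145898; window check -0.9 ≤ -4.145898 < -0.1 is false → out
[4] lift (0,1): star map gives -0.618034; window check -0.9 ≤ -0.618034 < -0.1 is true → IN Λ
[5] lift (-5,-7): star map gives -0.673762; window check -0.9 ≤ -0.673762 < -0.1 is true → IN Λ
[6] lift (1,10): star map gives -5.180340; window check -0.9 ≤ -5.180340 < -0.1 is false → out
[7] lift (-1,7): star map gives -5.326238; window check -0.9 ≤ -5.326238 < -0.1 is false → out

4, 5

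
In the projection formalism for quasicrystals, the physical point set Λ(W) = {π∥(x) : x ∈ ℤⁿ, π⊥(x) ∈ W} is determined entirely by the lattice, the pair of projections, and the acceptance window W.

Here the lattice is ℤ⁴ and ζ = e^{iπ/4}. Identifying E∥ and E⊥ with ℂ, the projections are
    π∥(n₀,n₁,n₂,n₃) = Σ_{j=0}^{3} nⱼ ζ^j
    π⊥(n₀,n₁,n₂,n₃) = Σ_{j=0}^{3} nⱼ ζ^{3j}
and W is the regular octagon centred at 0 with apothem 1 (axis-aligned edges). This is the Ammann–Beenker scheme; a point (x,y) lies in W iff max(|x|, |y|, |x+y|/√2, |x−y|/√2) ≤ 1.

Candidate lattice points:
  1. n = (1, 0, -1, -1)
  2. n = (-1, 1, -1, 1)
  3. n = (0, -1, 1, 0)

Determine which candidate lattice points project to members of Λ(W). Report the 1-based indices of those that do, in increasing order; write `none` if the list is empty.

Internal map: ζ^{3j} for j=0..3 gives (1,0), (−√2/2,√2/2), (0,−1), (√2/2,√2/2).
candidate 1: n = (1, 0, -1, -1) → π⊥ ≈ (+0.29289, +0.29289); max(|x|,|y|,|x±y|/√2) = 0.41421 ≤ 1 ⇒ ∈ W
candidate 2: n = (-1, 1, -1, 1) → π⊥ ≈ (-1.00000, +2.41421); max(|x|,|y|,|x±y|/√2) = 2.41421 > 1 ⇒ ∉ W
candidate 3: n = (0, -1, 1, 0) → π⊥ ≈ (+0.70711, -1.70711); max(|x|,|y|,|x±y|/√2) = 1.70711 > 1 ⇒ ∉ W

1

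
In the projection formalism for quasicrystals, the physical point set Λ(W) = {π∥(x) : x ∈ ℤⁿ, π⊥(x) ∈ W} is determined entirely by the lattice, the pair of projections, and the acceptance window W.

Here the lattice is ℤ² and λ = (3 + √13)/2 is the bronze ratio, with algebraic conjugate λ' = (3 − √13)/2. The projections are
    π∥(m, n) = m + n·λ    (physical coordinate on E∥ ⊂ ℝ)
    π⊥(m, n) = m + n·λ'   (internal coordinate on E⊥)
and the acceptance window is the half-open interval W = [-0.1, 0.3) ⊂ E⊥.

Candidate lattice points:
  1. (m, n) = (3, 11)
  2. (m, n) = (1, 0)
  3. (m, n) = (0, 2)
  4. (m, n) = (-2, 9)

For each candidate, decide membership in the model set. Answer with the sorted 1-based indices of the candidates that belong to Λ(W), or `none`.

λ' = (3−√13)/2 ≈ -0.3028.
#1 (3,11): internal coord 3 + (11)·λ' = -0.3305; -0.3305 ∉ [-0.1, 0.3) → out
#2 (1,0): internal coord 1 + (0)·λ' = +1.0000; +1.0000 ∉ [-0.1, 0.3) → out
#3 (0,2): internal coord 0 + (2)·λ' = -0.6056; -0.6056 ∉ [-0.1, 0.3) → out
#4 (-2,9): internal coord -2 + (9)·λ' = -4.7250; -4.7250 ∉ [-0.1, 0.3) → out

none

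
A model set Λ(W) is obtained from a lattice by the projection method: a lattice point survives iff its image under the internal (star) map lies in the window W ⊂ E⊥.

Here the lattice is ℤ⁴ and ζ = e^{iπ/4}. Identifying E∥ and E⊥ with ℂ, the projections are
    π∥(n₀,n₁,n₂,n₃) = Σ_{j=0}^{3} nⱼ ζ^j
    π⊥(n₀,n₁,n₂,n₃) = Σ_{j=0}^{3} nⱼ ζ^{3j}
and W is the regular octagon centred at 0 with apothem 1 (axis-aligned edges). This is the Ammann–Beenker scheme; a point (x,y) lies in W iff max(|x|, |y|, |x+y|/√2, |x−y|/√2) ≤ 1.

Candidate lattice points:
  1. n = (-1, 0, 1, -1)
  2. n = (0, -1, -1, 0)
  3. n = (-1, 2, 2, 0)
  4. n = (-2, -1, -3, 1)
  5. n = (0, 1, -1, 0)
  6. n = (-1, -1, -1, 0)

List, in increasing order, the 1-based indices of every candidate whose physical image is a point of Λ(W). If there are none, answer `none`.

π⊥(n) = n₀ + n₁ζ³ + n₂ζ⁶ + n₃ζ⁹ where ζ = e^{iπ/4}.
#1 (-1, 0, 1, -1): internal (-1.70711, -1.70711); octagon support 2.41421 vs apothem 1 → ∉ W
#2 (0, -1, -1, 0): internal (0.70711, 0.29289); octagon support 0.70711 vs apothem 1 → ∈ W
#3 (-1, 2, 2, 0): internal (-2.41421, -0.58579); octagon support 2.41421 vs apothem 1 → ∉ W
#4 (-2, -1, -3, 1): internal (-0.58579, 3.00000); octagon support 3.00000 vs apothem 1 → ∉ W
#5 (0, 1, -1, 0): internal (-0.70711, 1.70711); octagon support 1.70711 vs apothem 1 → ∉ W
#6 (-1, -1, -1, 0): internal (-0.29289, 0.29289); octagon support 0.41421 vs apothem 1 → ∈ W

2, 6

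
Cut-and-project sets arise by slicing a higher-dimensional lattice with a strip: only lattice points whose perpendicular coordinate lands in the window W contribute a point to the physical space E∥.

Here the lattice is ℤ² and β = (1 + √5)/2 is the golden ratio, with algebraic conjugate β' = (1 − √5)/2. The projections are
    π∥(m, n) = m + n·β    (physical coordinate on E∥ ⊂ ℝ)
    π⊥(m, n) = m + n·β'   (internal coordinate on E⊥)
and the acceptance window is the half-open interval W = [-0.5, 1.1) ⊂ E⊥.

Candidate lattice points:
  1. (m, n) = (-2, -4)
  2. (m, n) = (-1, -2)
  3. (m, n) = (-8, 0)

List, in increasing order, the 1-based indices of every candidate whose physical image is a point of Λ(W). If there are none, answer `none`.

1, 2

Compute β' = (1−√5)/2 = -0.61803, so π⊥(m,n) = m -0.61803·n.
#1 (-2,-4): internal coord -2 + (-4)·β' = +0.47214; +0.47214 ∈ [-0.5, 1.1) → IN Λ
#2 (-1,-2): internal coord -1 + (-2)·β' = +0.23607; +0.23607 ∈ [-0.5, 1.1) → IN Λ
#3 (-8,0): internal coord -8 + (0)·β' = -8.00000; -8.00000 ∉ [-0.5, 1.1) → out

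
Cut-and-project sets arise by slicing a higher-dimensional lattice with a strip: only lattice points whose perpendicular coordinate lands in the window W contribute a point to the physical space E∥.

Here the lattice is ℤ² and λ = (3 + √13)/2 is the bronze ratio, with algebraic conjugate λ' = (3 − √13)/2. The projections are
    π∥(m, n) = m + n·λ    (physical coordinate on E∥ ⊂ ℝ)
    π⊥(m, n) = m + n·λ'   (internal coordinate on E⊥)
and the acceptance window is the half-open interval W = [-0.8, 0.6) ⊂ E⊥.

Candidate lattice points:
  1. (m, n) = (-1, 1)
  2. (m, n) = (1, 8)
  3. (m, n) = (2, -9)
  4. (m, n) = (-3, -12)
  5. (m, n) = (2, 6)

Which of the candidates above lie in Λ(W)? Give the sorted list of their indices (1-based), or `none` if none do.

5

Compute λ' = (3−√13)/2 = -0.302776, so π⊥(m,n) = m -0.302776·n.
[1] lift (-1,1): star map gives -1.302776; window check -0.8 ≤ -1.302776 < 0.6 is false → out
[2] lift (1,8): star map gives -1.422205; window check -0.8 ≤ -1.422205 < 0.6 is false → out
[3] lift (2,-9): star map gives 4.724981; window check -0.8 ≤ 4.724981 < 0.6 is false → out
[4] lift (-3,-12): star map gives 0.633308; window check -0.8 ≤ 0.633308 < 0.6 is false → out
[5] lift (2,6): star map gives 0.183346; window check -0.8 ≤ 0.183346 < 0.6 is true → IN Λ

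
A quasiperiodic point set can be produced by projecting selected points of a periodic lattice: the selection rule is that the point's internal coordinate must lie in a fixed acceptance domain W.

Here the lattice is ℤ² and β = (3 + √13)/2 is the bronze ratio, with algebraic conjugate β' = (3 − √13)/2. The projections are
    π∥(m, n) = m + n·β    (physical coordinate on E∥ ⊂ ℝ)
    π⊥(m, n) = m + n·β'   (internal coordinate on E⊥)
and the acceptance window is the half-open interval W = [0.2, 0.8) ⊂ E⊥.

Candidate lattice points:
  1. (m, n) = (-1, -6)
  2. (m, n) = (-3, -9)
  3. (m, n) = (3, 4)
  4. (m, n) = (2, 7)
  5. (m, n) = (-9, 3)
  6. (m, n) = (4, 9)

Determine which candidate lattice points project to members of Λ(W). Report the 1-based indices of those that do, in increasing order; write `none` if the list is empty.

β' = (3−√13)/2 ≈ -0.302776.
candidate 1: (m,n)=(-1,-6) → π∥ = -1-6·β ≈ -20.816654, π⊥ = -1-6·β' ≈ 0.816654 ∉ [0.2, 0.8) ⇒ out
candidate 2: (m,n)=(-3,-9) → π∥ = -3-9·β ≈ -32.724981, π⊥ = -3-9·β' ≈ -0.275019 ∉ [0.2, 0.8) ⇒ out
candidate 3: (m,n)=(3,4) → π∥ = 3+4·β ≈ 16.211103, π⊥ = 3+4·β' ≈ 1.788897 ∉ [0.2, 0.8) ⇒ out
candidate 4: (m,n)=(2,7) → π∥ = 2+7·β ≈ 25.119429, π⊥ = 2+7·β' ≈ -0.119429 ∉ [0.2, 0.8) ⇒ out
candidate 5: (m,n)=(-9,3) → π∥ = -9+3·β ≈ 0.908327, π⊥ = -9+3·β' ≈ -9.908327 ∉ [0.2, 0.8) ⇒ out
candidate 6: (m,n)=(4,9) → π∥ = 4+9·β ≈ 33.724981, π⊥ = 4+9·β' ≈ 1.275019 ∉ [0.2, 0.8) ⇒ out

none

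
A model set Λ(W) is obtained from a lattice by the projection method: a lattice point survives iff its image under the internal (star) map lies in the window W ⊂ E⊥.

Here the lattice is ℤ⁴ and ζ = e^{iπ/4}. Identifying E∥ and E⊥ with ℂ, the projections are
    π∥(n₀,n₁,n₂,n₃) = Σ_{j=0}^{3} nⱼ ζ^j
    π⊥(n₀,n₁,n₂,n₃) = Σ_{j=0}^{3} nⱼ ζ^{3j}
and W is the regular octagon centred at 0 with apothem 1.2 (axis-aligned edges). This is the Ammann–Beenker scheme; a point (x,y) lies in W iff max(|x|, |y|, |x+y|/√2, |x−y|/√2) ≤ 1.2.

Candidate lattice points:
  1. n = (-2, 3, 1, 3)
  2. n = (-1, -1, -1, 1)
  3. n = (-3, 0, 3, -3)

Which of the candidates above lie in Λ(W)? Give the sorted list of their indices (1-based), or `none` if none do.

2

With ζ = e^{iπ/4} the internal vectors are ζ^0,ζ^3,ζ^6,ζ^9.
#1 (-2, 3, 1, 3): internal (-2.00000, 3.24264); octagon support 3.70711 vs apothem 1.2 → ∉ W
#2 (-1, -1, -1, 1): internal (0.41421, 1.00000); octagon support 1.00000 vs apothem 1.2 → ∈ W
#3 (-3, 0, 3, -3): internal (-5.12132, -5.12132); octagon support 7.24264 vs apothem 1.2 → ∉ W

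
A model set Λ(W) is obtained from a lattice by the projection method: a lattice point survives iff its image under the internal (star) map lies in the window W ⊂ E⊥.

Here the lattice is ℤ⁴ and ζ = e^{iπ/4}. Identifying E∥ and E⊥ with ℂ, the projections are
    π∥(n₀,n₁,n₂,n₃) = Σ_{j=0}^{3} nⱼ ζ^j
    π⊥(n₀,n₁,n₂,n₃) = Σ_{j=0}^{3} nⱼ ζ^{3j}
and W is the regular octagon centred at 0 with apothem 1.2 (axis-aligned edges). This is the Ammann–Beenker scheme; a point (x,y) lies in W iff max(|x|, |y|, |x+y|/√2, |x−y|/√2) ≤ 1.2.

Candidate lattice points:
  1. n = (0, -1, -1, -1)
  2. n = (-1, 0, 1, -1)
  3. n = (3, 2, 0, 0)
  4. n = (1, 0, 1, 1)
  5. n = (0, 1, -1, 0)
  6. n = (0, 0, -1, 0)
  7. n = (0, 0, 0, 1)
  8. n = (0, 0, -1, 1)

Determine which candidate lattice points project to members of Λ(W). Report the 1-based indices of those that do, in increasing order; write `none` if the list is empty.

1, 6, 7

Internal map: ζ^{3j} for j=0..3 gives (1,0), (−√2/2,√2/2), (0,−1), (√2/2,√2/2).
candidate 1: n = (0, -1, -1, -1) → π⊥ ≈ (+0.0000, -0.4142); max(|x|,|y|,|x±y|/√2) = 0.4142 ≤ 1.2 ⇒ ∈ W
candidate 2: n = (-1, 0, 1, -1) → π⊥ ≈ (-1.7071, -1.7071); max(|x|,|y|,|x±y|/√2) = 2.4142 > 1.2 ⇒ ∉ W
candidate 3: n = (3, 2, 0, 0) → π⊥ ≈ (+1.5858, +1.4142); max(|x|,|y|,|x±y|/√2) = 2.1213 > 1.2 ⇒ ∉ W
candidate 4: n = (1, 0, 1, 1) → π⊥ ≈ (+1.7071, -0.2929); max(|x|,|y|,|x±y|/√2) = 1.7071 > 1.2 ⇒ ∉ W
candidate 5: n = (0, 1, -1, 0) → π⊥ ≈ (-0.7071, +1.7071); max(|x|,|y|,|x±y|/√2) = 1.7071 > 1.2 ⇒ ∉ W
candidate 6: n = (0, 0, -1, 0) → π⊥ ≈ (+0.0000, +1.0000); max(|x|,|y|,|x±y|/√2) = 1.0000 ≤ 1.2 ⇒ ∈ W
candidate 7: n = (0, 0, 0, 1) → π⊥ ≈ (+0.7071, +0.7071); max(|x|,|y|,|x±y|/√2) = 1.0000 ≤ 1.2 ⇒ ∈ W
candidate 8: n = (0, 0, -1, 1) → π⊥ ≈ (+0.7071, +1.7071); max(|x|,|y|,|x±y|/√2) = 1.7071 > 1.2 ⇒ ∉ W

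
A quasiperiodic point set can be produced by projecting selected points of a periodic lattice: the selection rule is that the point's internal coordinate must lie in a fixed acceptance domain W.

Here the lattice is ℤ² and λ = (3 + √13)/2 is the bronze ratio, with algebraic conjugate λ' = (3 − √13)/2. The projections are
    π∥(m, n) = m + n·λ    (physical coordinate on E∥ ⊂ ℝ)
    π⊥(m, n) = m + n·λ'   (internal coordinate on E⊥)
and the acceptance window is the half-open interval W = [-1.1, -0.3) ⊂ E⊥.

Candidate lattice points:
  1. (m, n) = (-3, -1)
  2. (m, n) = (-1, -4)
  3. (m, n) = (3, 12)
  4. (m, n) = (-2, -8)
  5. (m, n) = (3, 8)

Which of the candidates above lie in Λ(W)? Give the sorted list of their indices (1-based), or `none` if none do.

Compute λ' = (3−√13)/2 = -0.30278, so π⊥(m,n) = m -0.30278·n.
[1] lift (-3,-1): star map gives -2.69722; window check -1.1 ≤ -2.69722 < -0.3 is false → out
[2] lift (-1,-4): star map gives 0.21110; window check -1.1 ≤ 0.21110 < -0.3 is false → out
[3] lift (3,12): star map gives -0.63331; window check -1.1 ≤ -0.63331 < -0.3 is true → IN Λ
[4] lift (-2,-8): star map gives 0.42221; window check -1.1 ≤ 0.42221 < -0.3 is false → out
[5] lift (3,8): star map gives 0.57779; window check -1.1 ≤ 0.57779 < -0.3 is false → out

3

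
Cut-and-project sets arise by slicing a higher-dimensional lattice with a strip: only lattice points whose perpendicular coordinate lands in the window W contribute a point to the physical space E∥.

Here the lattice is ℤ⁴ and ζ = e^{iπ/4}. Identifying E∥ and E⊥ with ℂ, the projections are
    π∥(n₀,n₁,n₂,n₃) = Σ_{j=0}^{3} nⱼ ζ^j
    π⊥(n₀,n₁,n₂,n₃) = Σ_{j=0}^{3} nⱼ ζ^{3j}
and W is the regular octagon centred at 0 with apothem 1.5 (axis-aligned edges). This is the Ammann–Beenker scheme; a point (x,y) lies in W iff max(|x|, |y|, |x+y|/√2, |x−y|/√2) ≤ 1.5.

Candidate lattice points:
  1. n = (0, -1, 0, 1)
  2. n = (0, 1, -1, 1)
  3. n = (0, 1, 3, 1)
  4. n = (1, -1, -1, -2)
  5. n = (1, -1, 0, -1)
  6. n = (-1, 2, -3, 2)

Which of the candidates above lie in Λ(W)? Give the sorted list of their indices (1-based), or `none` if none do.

With ζ = e^{iπ/4} the internal vectors are ζ^0,ζ^3,ζ^6,ζ^9.
candidate 1: n = (0, -1, 0, 1) → π⊥ ≈ (+1.4142, +0.0000); max(|x|,|y|,|x±y|/√2) = 1.4142 ≤ 1.5 ⇒ ∈ W
candidate 2: n = (0, 1, -1, 1) → π⊥ ≈ (+0.0000, +2.4142); max(|x|,|y|,|x±y|/√2) = 2.4142 > 1.5 ⇒ ∉ W
candidate 3: n = (0, 1, 3, 1) → π⊥ ≈ (+0.0000, -1.5858); max(|x|,|y|,|x±y|/√2) = 1.5858 > 1.5 ⇒ ∉ W
candidate 4: n = (1, -1, -1, -2) → π⊥ ≈ (+0.2929, -1.1213); max(|x|,|y|,|x±y|/√2) = 1.1213 ≤ 1.5 ⇒ ∈ W
candidate 5: n = (1, -1, 0, -1) → π⊥ ≈ (+1.0000, -1.4142); max(|x|,|y|,|x±y|/√2) = 1.7071 > 1.5 ⇒ ∉ W
candidate 6: n = (-1, 2, -3, 2) → π⊥ ≈ (-1.0000, +5.8284); max(|x|,|y|,|x±y|/√2) = 5.8284 > 1.5 ⇒ ∉ W

1, 4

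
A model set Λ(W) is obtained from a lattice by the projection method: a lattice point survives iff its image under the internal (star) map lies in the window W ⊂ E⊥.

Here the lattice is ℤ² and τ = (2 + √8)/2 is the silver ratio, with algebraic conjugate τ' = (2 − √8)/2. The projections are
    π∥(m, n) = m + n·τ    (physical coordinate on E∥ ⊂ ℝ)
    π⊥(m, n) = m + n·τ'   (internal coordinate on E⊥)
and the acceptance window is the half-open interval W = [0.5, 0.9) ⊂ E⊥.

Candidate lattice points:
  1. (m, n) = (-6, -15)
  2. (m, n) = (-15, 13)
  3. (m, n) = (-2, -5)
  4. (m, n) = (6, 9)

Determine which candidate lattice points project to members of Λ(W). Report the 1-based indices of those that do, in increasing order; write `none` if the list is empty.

Compute τ' = (2−√8)/2 = -0.4142, so π⊥(m,n) = m -0.4142·n.
candidate 1: (m,n)=(-6,-15) → π∥ = -6-15·τ ≈ -42.2132, π⊥ = -6-15·τ' ≈ 0.2132 ∉ [0.5, 0.9) ⇒ out
candidate 2: (m,n)=(-15,13) → π∥ = -15+13·τ ≈ 16.3848, π⊥ = -15+13·τ' ≈ -20.3848 ∉ [0.5, 0.9) ⇒ out
candidate 3: (m,n)=(-2,-5) → π∥ = -2-5·τ ≈ -14.0711, π⊥ = -2-5·τ' ≈ 0.0711 ∉ [0.5, 0.9) ⇒ out
candidate 4: (m,n)=(6,9) → π∥ = 6+9·τ ≈ 27.7279, π⊥ = 6+9·τ' ≈ 2.2721 ∉ [0.5, 0.9) ⇒ out

none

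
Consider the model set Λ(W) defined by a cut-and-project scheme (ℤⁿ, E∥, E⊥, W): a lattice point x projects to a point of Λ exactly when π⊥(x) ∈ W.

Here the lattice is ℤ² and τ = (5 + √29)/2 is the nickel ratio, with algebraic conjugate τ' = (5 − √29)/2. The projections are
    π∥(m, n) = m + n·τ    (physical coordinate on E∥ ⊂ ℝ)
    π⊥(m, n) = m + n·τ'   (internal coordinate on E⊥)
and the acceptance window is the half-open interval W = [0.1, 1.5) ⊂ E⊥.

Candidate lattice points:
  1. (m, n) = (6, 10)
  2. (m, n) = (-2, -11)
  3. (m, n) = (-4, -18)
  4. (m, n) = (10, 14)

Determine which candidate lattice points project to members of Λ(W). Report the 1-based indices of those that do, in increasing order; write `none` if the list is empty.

Compute τ' = (5−√29)/2 = -0.1926, so π⊥(m,n) = m -0.1926·n.
#1 (6,10): internal coord 6 + (10)·τ' = +4.0742; +4.0742 ∉ [0.1, 1.5) → out
#2 (-2,-11): internal coord -2 + (-11)·τ' = +0.1184; +0.1184 ∈ [0.1, 1.5) → IN Λ
#3 (-4,-18): internal coord -4 + (-18)·τ' = -0.5335; -0.5335 ∉ [0.1, 1.5) → out
#4 (10,14): internal coord 10 + (14)·τ' = +7.3038; +7.3038 ∉ [0.1, 1.5) → out

2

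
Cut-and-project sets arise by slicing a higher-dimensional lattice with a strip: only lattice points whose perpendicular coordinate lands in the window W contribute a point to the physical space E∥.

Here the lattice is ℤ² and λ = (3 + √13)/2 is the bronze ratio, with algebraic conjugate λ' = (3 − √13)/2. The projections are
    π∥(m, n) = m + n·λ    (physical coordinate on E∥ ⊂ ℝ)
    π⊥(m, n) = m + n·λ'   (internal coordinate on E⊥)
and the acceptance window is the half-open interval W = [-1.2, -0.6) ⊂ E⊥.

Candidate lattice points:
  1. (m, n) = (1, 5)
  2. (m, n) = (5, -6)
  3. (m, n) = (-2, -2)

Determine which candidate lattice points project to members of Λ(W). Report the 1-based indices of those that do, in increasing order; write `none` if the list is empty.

Compute λ' = (3−√13)/2 = -0.30278, so π⊥(m,n) = m -0.30278·n.
#1 (1,5): internal coord 1 + (5)·λ' = -0.51388; -0.51388 ∉ [-1.2, -0.6) → out
#2 (5,-6): internal coord 5 + (-6)·λ' = +6.81665; +6.81665 ∉ [-1.2, -0.6) → out
#3 (-2,-2): internal coord -2 + (-2)·λ' = -1.39445; -1.39445 ∉ [-1.2, -0.6) → out

none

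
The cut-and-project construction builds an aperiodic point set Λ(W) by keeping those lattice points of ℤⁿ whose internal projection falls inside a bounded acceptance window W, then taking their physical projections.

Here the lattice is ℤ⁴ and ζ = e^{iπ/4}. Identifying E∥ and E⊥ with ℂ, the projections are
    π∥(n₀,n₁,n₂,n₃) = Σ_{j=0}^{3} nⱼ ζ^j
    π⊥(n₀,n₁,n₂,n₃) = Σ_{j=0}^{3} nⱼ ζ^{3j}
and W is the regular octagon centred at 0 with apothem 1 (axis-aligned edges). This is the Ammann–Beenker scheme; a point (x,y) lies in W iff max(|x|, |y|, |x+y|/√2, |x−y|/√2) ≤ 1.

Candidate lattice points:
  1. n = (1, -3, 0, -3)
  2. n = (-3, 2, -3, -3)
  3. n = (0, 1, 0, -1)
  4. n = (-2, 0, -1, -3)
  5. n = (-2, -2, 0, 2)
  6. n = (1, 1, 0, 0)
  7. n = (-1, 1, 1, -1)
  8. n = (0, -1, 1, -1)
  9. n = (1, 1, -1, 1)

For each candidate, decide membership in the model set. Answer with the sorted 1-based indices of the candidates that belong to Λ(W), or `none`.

5, 6

Internal map: ζ^{3j} for j=0..3 gives (1,0), (−√2/2,√2/2), (0,−1), (√2/2,√2/2).
#1 (1, -3, 0, -3): internal (1.000000, -4.242641); octagon support 4.242641 vs apothem 1 → ∉ W
#2 (-3, 2, -3, -3): internal (-6.535534, 2.292893); octagon support 6.535534 vs apothem 1 → ∉ W
#3 (0, 1, 0, -1): internal (-1.414214, 0.000000); octagon support 1.414214 vs apothem 1 → ∉ W
#4 (-2, 0, -1, -3): internal (-4.121320, -1.121320); octagon support 4.121320 vs apothem 1 → ∉ W
#5 (-2, -2, 0, 2): internal (0.828427, 0.000000); octagon support 0.828427 vs apothem 1 → ∈ W
#6 (1, 1, 0, 0): internal (0.292893, 0.707107); octagon support 0.707107 vs apothem 1 → ∈ W
#7 (-1, 1, 1, -1): internal (-2.414214, -1.000000); octagon support 2.414214 vs apothem 1 → ∉ W
#8 (0, -1, 1, -1): internal (0.000000, -2.414214); octagon support 2.414214 vs apothem 1 → ∉ W
#9 (1, 1, -1, 1): internal (1.000000, 2.414214); octagon support 2.414214 vs apothem 1 → ∉ W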